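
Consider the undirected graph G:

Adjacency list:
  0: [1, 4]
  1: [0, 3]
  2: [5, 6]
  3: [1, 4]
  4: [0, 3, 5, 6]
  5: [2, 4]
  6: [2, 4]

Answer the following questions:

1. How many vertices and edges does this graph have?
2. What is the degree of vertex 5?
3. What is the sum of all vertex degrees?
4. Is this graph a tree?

Count: 7 vertices, 8 edges.
Vertex 5 has neighbors [2, 4], degree = 2.
Handshaking lemma: 2 * 8 = 16.
A tree on 7 vertices has 6 edges. This graph has 8 edges (2 extra). Not a tree.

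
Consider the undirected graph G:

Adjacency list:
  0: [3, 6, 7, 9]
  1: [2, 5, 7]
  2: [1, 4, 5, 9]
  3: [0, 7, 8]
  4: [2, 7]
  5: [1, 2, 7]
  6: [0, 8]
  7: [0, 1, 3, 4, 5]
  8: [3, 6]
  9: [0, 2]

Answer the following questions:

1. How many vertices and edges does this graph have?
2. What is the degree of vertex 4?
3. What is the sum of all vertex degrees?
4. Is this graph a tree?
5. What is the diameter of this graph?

Count: 10 vertices, 15 edges.
Vertex 4 has neighbors [2, 7], degree = 2.
Handshaking lemma: 2 * 15 = 30.
A tree on 10 vertices has 9 edges. This graph has 15 edges (6 extra). Not a tree.
Diameter (longest shortest path) = 4.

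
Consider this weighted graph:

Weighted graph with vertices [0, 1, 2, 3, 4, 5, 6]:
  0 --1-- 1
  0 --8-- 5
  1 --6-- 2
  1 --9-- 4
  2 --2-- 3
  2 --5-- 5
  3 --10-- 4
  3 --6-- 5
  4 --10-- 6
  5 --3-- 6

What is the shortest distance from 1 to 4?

Using Dijkstra's algorithm from vertex 1:
Shortest path: 1 -> 4
Total weight: 9 = 9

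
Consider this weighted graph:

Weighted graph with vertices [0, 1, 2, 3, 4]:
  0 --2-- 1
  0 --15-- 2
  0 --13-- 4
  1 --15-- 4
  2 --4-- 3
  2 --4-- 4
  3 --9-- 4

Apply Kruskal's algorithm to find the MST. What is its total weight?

Applying Kruskal's algorithm (sort edges by weight, add if no cycle):
  Add (0,1) w=2
  Add (2,4) w=4
  Add (2,3) w=4
  Skip (3,4) w=9 (creates cycle)
  Add (0,4) w=13
  Skip (0,2) w=15 (creates cycle)
  Skip (1,4) w=15 (creates cycle)
MST weight = 23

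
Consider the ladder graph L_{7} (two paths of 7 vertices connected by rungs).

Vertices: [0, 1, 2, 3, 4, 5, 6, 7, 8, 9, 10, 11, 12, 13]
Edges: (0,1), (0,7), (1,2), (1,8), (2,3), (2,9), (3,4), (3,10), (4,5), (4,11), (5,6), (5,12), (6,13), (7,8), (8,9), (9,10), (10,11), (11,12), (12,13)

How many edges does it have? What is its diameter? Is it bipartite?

Ladder graph L_{7}: 7 rungs + 2 * (7-1) path edges = 7 + 12 = 19 edges.
Diameter = 7.
Ladder graphs are bipartite (alternating coloring along each path).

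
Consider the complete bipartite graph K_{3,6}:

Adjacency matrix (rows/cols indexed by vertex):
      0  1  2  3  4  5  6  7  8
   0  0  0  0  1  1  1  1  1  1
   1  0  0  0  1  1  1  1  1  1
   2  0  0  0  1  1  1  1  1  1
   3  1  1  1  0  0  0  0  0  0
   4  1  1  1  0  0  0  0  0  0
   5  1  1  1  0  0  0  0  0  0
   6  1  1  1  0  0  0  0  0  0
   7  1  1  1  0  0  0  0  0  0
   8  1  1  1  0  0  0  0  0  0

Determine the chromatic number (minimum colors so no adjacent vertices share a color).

K_{3,6} is bipartite: vertices split into two independent sets of size 3 and 6.
Color one set 0, the other 1. No adjacent vertices share a color.
Chromatic number = 2.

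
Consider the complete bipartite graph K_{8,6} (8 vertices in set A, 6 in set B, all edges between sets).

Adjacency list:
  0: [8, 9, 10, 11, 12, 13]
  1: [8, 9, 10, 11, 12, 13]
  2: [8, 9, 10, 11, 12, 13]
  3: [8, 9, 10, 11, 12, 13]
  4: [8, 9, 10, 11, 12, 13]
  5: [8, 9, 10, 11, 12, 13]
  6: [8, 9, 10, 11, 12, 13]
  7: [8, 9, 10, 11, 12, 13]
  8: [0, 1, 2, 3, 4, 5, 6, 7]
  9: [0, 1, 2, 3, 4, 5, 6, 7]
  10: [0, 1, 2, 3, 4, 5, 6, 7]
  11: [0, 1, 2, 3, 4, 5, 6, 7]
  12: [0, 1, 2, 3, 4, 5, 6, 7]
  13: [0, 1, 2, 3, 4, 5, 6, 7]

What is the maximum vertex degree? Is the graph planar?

Set-A vertices have degree 6; set-B vertices have degree 8. Maximum degree = max(8,6) = 8.
K_{8,6} contains K_{3,3} as a subgraph (since both sides have >= 3 vertices); by Kuratowski's theorem it is not planar.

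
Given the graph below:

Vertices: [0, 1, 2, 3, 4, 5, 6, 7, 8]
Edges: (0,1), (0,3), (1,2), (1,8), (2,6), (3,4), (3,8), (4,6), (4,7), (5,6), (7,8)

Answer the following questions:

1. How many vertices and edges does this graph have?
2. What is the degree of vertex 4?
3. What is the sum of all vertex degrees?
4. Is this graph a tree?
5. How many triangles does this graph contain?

Count: 9 vertices, 11 edges.
Vertex 4 has neighbors [3, 6, 7], degree = 3.
Handshaking lemma: 2 * 11 = 22.
A tree on 9 vertices has 8 edges. This graph has 11 edges (3 extra). Not a tree.
Number of triangles = 0.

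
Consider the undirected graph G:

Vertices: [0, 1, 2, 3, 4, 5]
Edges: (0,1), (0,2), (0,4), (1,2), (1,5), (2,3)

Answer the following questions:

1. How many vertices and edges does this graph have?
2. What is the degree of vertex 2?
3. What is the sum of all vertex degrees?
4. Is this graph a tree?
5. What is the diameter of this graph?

Count: 6 vertices, 6 edges.
Vertex 2 has neighbors [0, 1, 3], degree = 3.
Handshaking lemma: 2 * 6 = 12.
A tree on 6 vertices has 5 edges. This graph has 6 edges (1 extra). Not a tree.
Diameter (longest shortest path) = 3.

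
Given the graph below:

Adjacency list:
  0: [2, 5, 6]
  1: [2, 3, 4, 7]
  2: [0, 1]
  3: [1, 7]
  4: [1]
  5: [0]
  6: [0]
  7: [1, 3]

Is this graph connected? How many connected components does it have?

Checking connectivity: the graph has 1 connected component(s).
All vertices are reachable from each other. The graph IS connected.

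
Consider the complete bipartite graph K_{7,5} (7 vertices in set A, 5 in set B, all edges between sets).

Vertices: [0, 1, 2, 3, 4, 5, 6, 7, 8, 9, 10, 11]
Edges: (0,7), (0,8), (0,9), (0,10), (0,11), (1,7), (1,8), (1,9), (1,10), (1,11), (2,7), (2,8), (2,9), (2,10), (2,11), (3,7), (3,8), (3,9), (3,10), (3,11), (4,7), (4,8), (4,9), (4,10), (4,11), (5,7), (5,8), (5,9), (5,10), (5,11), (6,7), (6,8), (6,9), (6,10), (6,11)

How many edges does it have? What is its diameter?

K_{7,5} has 7 * 5 = 35 edges.
Any vertex reaches any opposite-side vertex in 1 step; same-side vertices reach in 2 steps via any opposite-side vertex.
Diameter = 2.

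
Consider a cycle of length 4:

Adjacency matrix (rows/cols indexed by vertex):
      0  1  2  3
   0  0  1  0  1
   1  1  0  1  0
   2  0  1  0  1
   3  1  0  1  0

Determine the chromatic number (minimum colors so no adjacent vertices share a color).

This is an even cycle (C_4). Even cycles are bipartite.
Chromatic number = 2.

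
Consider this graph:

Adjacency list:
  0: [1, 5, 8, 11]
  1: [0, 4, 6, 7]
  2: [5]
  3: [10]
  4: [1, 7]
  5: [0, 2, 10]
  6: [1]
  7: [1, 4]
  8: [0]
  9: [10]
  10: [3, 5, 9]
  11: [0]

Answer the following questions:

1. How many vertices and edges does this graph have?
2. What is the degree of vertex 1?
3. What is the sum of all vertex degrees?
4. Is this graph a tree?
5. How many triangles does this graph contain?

Count: 12 vertices, 12 edges.
Vertex 1 has neighbors [0, 4, 6, 7], degree = 4.
Handshaking lemma: 2 * 12 = 24.
A tree on 12 vertices has 11 edges. This graph has 12 edges (1 extra). Not a tree.
Number of triangles = 1.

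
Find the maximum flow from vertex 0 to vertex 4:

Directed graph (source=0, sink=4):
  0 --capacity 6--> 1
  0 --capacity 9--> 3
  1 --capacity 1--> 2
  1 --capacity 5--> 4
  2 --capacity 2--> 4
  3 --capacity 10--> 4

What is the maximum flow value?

Computing max flow:
  Flow on (0->1): 6/6
  Flow on (0->3): 9/9
  Flow on (1->2): 1/1
  Flow on (1->4): 5/5
  Flow on (2->4): 1/2
  Flow on (3->4): 9/10
Maximum flow = 15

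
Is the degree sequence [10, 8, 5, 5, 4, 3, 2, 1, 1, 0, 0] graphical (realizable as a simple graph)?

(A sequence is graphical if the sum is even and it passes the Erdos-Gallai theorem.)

Sum of degrees = 39. Sum is odd, so the sequence is NOT graphical.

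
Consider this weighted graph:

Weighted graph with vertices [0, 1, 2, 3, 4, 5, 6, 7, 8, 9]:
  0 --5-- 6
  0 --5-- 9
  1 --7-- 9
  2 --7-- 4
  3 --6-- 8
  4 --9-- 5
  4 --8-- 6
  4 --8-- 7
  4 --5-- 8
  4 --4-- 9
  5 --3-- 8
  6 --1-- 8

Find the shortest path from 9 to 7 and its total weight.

Using Dijkstra's algorithm from vertex 9:
Shortest path: 9 -> 4 -> 7
Total weight: 4 + 8 = 12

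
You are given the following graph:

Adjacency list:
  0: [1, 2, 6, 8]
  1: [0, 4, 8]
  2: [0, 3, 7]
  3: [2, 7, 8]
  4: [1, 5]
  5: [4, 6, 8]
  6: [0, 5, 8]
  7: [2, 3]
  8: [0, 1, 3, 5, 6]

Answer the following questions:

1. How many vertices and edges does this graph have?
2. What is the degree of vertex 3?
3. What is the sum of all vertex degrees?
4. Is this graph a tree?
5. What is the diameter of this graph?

Count: 9 vertices, 14 edges.
Vertex 3 has neighbors [2, 7, 8], degree = 3.
Handshaking lemma: 2 * 14 = 28.
A tree on 9 vertices has 8 edges. This graph has 14 edges (6 extra). Not a tree.
Diameter (longest shortest path) = 4.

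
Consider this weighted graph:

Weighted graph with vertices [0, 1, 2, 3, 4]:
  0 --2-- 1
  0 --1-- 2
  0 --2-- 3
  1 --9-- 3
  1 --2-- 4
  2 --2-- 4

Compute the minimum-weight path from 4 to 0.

Using Dijkstra's algorithm from vertex 4:
Shortest path: 4 -> 2 -> 0
Total weight: 2 + 1 = 3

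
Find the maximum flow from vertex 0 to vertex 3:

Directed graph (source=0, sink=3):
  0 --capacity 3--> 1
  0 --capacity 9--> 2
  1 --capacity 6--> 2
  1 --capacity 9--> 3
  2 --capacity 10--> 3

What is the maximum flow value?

Computing max flow:
  Flow on (0->1): 3/3
  Flow on (0->2): 9/9
  Flow on (1->3): 3/9
  Flow on (2->3): 9/10
Maximum flow = 12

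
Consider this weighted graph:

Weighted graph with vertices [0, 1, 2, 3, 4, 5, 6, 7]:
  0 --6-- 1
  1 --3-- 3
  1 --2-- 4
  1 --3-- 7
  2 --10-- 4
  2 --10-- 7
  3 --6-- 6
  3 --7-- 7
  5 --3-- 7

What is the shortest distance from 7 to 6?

Using Dijkstra's algorithm from vertex 7:
Shortest path: 7 -> 1 -> 3 -> 6
Total weight: 3 + 3 + 6 = 12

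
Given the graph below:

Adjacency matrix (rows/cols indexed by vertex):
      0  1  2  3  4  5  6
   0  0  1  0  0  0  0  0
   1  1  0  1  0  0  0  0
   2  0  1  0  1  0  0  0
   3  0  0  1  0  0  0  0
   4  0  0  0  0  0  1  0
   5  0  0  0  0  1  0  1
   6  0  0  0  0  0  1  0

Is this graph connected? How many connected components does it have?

Checking connectivity: the graph has 2 connected component(s).
Components: [[0, 1, 2, 3], [4, 5, 6]]. The graph is NOT connected.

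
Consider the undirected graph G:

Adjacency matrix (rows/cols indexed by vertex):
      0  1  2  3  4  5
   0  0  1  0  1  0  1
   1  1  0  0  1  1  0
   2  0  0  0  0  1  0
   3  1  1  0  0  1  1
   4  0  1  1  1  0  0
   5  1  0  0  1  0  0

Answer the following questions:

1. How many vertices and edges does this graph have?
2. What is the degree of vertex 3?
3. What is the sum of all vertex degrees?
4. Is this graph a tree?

Count: 6 vertices, 8 edges.
Vertex 3 has neighbors [0, 1, 4, 5], degree = 4.
Handshaking lemma: 2 * 8 = 16.
A tree on 6 vertices has 5 edges. This graph has 8 edges (3 extra). Not a tree.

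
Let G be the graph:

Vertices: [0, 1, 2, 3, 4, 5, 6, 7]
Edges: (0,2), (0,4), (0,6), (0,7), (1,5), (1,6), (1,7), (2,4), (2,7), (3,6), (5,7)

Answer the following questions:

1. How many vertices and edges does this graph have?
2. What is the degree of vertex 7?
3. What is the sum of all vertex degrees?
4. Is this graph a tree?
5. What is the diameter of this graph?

Count: 8 vertices, 11 edges.
Vertex 7 has neighbors [0, 1, 2, 5], degree = 4.
Handshaking lemma: 2 * 11 = 22.
A tree on 8 vertices has 7 edges. This graph has 11 edges (4 extra). Not a tree.
Diameter (longest shortest path) = 3.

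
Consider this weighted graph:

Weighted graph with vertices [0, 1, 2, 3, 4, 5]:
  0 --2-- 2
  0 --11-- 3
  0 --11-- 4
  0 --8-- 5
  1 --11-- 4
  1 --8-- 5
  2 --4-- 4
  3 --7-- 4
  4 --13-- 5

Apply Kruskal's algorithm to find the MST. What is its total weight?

Applying Kruskal's algorithm (sort edges by weight, add if no cycle):
  Add (0,2) w=2
  Add (2,4) w=4
  Add (3,4) w=7
  Add (0,5) w=8
  Add (1,5) w=8
  Skip (0,4) w=11 (creates cycle)
  Skip (0,3) w=11 (creates cycle)
  Skip (1,4) w=11 (creates cycle)
  Skip (4,5) w=13 (creates cycle)
MST weight = 29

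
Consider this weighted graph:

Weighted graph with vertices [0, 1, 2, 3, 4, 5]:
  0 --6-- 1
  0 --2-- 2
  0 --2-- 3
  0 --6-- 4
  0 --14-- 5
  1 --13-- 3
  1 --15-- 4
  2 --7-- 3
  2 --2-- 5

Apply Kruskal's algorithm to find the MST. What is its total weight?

Applying Kruskal's algorithm (sort edges by weight, add if no cycle):
  Add (0,3) w=2
  Add (0,2) w=2
  Add (2,5) w=2
  Add (0,4) w=6
  Add (0,1) w=6
  Skip (2,3) w=7 (creates cycle)
  Skip (1,3) w=13 (creates cycle)
  Skip (0,5) w=14 (creates cycle)
  Skip (1,4) w=15 (creates cycle)
MST weight = 18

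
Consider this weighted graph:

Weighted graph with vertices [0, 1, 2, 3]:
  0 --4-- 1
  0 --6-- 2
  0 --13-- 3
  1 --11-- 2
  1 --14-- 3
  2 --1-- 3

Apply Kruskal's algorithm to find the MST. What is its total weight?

Applying Kruskal's algorithm (sort edges by weight, add if no cycle):
  Add (2,3) w=1
  Add (0,1) w=4
  Add (0,2) w=6
  Skip (1,2) w=11 (creates cycle)
  Skip (0,3) w=13 (creates cycle)
  Skip (1,3) w=14 (creates cycle)
MST weight = 11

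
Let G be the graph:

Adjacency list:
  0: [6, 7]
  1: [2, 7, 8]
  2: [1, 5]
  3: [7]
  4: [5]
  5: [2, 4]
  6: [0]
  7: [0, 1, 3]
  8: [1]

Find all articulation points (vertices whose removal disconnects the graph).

An articulation point is a vertex whose removal disconnects the graph.
Articulation points: [0, 1, 2, 5, 7]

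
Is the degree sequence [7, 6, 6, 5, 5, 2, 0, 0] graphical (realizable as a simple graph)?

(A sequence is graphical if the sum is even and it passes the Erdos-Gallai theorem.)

Sum of degrees = 31. Sum is odd, so the sequence is NOT graphical.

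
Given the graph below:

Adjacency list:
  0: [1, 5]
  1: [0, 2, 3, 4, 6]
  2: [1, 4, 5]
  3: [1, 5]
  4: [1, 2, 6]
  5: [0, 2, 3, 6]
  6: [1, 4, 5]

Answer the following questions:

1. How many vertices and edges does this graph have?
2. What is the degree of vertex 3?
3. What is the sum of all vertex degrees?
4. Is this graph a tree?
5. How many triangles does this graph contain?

Count: 7 vertices, 11 edges.
Vertex 3 has neighbors [1, 5], degree = 2.
Handshaking lemma: 2 * 11 = 22.
A tree on 7 vertices has 6 edges. This graph has 11 edges (5 extra). Not a tree.
Number of triangles = 2.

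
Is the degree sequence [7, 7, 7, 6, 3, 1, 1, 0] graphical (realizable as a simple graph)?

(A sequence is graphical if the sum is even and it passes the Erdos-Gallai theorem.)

Sum of degrees = 32. Sum is even but fails Erdos-Gallai. The sequence is NOT graphical.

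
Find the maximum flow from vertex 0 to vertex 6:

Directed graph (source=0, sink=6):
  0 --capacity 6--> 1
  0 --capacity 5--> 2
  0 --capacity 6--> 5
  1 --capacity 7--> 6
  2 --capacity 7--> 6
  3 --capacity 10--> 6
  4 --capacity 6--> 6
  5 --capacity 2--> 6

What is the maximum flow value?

Computing max flow:
  Flow on (0->1): 6/6
  Flow on (0->2): 5/5
  Flow on (0->5): 2/6
  Flow on (1->6): 6/7
  Flow on (2->6): 5/7
  Flow on (5->6): 2/2
Maximum flow = 13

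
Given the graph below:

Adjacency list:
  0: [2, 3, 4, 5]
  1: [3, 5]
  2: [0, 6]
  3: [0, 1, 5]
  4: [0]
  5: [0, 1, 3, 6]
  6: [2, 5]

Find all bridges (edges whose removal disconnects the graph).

A bridge is an edge whose removal increases the number of connected components.
Bridges found: (0,4)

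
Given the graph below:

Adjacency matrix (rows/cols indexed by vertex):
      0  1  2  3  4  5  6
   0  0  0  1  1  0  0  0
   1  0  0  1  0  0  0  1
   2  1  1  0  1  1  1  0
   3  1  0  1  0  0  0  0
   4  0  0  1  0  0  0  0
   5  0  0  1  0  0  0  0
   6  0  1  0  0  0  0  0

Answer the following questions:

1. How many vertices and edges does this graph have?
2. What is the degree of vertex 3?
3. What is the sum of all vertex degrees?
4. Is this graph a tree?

Count: 7 vertices, 7 edges.
Vertex 3 has neighbors [0, 2], degree = 2.
Handshaking lemma: 2 * 7 = 14.
A tree on 7 vertices has 6 edges. This graph has 7 edges (1 extra). Not a tree.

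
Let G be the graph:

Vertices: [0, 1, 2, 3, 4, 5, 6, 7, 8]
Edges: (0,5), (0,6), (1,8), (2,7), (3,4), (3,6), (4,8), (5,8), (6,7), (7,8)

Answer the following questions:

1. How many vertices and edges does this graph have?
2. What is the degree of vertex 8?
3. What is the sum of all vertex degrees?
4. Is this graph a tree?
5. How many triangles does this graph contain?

Count: 9 vertices, 10 edges.
Vertex 8 has neighbors [1, 4, 5, 7], degree = 4.
Handshaking lemma: 2 * 10 = 20.
A tree on 9 vertices has 8 edges. This graph has 10 edges (2 extra). Not a tree.
Number of triangles = 0.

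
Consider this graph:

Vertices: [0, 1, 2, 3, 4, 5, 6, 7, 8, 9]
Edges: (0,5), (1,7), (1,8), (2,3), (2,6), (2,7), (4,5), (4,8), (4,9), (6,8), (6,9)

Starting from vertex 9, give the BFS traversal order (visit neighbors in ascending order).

BFS from vertex 9 (neighbors processed in ascending order):
Visit order: 9, 4, 6, 5, 8, 2, 0, 1, 3, 7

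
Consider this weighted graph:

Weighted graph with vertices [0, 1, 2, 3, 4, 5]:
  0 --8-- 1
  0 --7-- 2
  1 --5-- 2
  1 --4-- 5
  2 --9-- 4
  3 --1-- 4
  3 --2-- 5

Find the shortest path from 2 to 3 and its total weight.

Using Dijkstra's algorithm from vertex 2:
Shortest path: 2 -> 4 -> 3
Total weight: 9 + 1 = 10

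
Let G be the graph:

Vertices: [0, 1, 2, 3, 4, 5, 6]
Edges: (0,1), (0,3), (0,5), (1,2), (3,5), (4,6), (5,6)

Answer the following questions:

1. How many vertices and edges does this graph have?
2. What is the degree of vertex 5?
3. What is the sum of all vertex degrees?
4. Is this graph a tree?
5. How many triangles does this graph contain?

Count: 7 vertices, 7 edges.
Vertex 5 has neighbors [0, 3, 6], degree = 3.
Handshaking lemma: 2 * 7 = 14.
A tree on 7 vertices has 6 edges. This graph has 7 edges (1 extra). Not a tree.
Number of triangles = 1.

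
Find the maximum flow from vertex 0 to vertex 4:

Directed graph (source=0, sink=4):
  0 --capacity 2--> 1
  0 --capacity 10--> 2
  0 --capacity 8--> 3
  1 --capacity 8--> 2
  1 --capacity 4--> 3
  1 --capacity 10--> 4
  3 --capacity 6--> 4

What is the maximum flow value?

Computing max flow:
  Flow on (0->1): 2/2
  Flow on (0->3): 6/8
  Flow on (1->4): 2/10
  Flow on (3->4): 6/6
Maximum flow = 8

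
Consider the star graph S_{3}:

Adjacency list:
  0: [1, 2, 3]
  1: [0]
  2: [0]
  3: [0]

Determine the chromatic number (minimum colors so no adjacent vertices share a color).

S_{3} has one hub adjacent to 3 leaves; leaves are pairwise non-adjacent.
Color the hub 0 and every leaf 1.
Chromatic number = 2.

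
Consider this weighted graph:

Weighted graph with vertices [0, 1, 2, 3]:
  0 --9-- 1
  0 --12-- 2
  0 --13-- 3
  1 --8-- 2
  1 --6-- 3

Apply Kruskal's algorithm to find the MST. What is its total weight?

Applying Kruskal's algorithm (sort edges by weight, add if no cycle):
  Add (1,3) w=6
  Add (1,2) w=8
  Add (0,1) w=9
  Skip (0,2) w=12 (creates cycle)
  Skip (0,3) w=13 (creates cycle)
MST weight = 23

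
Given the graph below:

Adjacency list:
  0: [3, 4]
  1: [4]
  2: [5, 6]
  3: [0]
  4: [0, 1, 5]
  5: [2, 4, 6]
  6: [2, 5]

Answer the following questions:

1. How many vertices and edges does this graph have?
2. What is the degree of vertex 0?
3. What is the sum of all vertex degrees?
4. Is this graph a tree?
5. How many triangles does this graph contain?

Count: 7 vertices, 7 edges.
Vertex 0 has neighbors [3, 4], degree = 2.
Handshaking lemma: 2 * 7 = 14.
A tree on 7 vertices has 6 edges. This graph has 7 edges (1 extra). Not a tree.
Number of triangles = 1.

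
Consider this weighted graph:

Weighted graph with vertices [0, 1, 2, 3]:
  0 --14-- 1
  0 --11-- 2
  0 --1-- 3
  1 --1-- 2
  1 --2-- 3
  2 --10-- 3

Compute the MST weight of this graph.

Applying Kruskal's algorithm (sort edges by weight, add if no cycle):
  Add (0,3) w=1
  Add (1,2) w=1
  Add (1,3) w=2
  Skip (2,3) w=10 (creates cycle)
  Skip (0,2) w=11 (creates cycle)
  Skip (0,1) w=14 (creates cycle)
MST weight = 4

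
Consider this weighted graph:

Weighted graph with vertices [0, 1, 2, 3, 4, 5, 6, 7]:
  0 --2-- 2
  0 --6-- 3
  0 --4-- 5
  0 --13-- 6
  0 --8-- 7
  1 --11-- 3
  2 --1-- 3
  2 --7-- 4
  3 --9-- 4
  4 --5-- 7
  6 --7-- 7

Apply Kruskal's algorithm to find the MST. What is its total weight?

Applying Kruskal's algorithm (sort edges by weight, add if no cycle):
  Add (2,3) w=1
  Add (0,2) w=2
  Add (0,5) w=4
  Add (4,7) w=5
  Skip (0,3) w=6 (creates cycle)
  Add (2,4) w=7
  Add (6,7) w=7
  Skip (0,7) w=8 (creates cycle)
  Skip (3,4) w=9 (creates cycle)
  Add (1,3) w=11
  Skip (0,6) w=13 (creates cycle)
MST weight = 37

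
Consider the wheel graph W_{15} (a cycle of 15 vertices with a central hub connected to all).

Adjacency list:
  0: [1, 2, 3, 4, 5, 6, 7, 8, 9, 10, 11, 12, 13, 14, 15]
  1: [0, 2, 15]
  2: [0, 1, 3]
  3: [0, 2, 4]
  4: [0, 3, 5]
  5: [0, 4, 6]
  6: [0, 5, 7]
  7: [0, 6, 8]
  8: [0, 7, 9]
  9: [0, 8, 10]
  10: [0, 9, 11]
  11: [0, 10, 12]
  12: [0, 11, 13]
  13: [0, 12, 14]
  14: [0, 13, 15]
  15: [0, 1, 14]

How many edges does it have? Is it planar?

Wheel graph W_{15}: 15 cycle edges + 15 spoke edges = 30 edges.
Total vertices: 16.
The graph is planar.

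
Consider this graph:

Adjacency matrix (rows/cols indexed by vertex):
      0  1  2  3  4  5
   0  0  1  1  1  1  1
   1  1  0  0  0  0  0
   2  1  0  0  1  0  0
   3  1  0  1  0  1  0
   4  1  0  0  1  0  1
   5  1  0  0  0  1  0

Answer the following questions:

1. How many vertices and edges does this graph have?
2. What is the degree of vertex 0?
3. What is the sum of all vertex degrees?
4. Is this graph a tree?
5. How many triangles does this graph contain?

Count: 6 vertices, 8 edges.
Vertex 0 has neighbors [1, 2, 3, 4, 5], degree = 5.
Handshaking lemma: 2 * 8 = 16.
A tree on 6 vertices has 5 edges. This graph has 8 edges (3 extra). Not a tree.
Number of triangles = 3.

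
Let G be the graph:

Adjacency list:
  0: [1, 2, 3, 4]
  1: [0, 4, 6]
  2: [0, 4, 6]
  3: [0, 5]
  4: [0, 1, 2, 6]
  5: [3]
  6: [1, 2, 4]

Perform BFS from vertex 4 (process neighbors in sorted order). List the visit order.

BFS from vertex 4 (neighbors processed in ascending order):
Visit order: 4, 0, 1, 2, 6, 3, 5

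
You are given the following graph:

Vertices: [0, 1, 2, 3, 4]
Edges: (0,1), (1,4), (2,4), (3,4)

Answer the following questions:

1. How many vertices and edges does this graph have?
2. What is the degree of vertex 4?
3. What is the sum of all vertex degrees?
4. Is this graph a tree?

Count: 5 vertices, 4 edges.
Vertex 4 has neighbors [1, 2, 3], degree = 3.
Handshaking lemma: 2 * 4 = 8.
A graph is a tree iff it is connected and has exactly n-1 edges. This graph is connected (all 5 vertices in one component) and has 5-1 = 4 edges. It is a tree.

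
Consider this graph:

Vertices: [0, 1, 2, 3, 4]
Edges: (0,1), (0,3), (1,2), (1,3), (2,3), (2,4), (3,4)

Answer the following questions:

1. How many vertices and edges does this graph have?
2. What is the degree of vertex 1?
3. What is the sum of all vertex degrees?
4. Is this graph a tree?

Count: 5 vertices, 7 edges.
Vertex 1 has neighbors [0, 2, 3], degree = 3.
Handshaking lemma: 2 * 7 = 14.
A tree on 5 vertices has 4 edges. This graph has 7 edges (3 extra). Not a tree.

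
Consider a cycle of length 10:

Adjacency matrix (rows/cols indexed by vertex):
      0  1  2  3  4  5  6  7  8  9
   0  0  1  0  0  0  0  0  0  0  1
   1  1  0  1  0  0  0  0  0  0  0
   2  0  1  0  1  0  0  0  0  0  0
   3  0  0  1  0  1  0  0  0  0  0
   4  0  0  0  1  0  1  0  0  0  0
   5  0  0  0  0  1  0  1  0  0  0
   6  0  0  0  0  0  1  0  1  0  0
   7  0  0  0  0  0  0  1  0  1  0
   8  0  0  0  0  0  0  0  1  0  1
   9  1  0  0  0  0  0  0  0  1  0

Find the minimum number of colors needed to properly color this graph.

This is an even cycle (C_10). Even cycles are bipartite.
Chromatic number = 2.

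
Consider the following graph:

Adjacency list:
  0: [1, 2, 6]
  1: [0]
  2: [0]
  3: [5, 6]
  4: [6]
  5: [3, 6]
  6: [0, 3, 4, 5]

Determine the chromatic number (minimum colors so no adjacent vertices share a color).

The graph has a maximum clique of size 3 (lower bound on chromatic number).
A valid 3-coloring: {0: 1, 1: 0, 2: 0, 3: 1, 4: 1, 5: 2, 6: 0}.
Chromatic number = 3.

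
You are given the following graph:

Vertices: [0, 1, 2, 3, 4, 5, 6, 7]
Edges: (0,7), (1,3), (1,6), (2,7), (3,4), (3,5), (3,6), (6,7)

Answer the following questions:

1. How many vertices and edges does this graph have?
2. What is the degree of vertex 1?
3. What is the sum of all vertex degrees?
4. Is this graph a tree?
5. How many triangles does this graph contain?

Count: 8 vertices, 8 edges.
Vertex 1 has neighbors [3, 6], degree = 2.
Handshaking lemma: 2 * 8 = 16.
A tree on 8 vertices has 7 edges. This graph has 8 edges (1 extra). Not a tree.
Number of triangles = 1.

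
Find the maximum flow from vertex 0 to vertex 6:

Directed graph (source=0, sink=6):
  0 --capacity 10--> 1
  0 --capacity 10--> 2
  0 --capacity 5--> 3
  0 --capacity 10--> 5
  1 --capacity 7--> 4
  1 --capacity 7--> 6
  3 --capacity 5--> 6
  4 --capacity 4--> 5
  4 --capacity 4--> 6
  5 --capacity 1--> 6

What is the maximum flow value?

Computing max flow:
  Flow on (0->1): 10/10
  Flow on (0->3): 5/5
  Flow on (0->5): 1/10
  Flow on (1->4): 3/7
  Flow on (1->6): 7/7
  Flow on (3->6): 5/5
  Flow on (4->6): 3/4
  Flow on (5->6): 1/1
Maximum flow = 16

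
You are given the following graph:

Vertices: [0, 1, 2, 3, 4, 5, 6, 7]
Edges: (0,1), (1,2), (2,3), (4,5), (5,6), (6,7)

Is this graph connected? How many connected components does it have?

Checking connectivity: the graph has 2 connected component(s).
Components: [[0, 1, 2, 3], [4, 5, 6, 7]]. The graph is NOT connected.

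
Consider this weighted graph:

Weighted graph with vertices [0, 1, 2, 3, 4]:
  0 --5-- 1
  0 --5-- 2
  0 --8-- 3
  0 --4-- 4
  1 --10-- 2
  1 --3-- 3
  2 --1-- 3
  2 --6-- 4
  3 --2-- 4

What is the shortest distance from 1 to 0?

Using Dijkstra's algorithm from vertex 1:
Shortest path: 1 -> 0
Total weight: 5 = 5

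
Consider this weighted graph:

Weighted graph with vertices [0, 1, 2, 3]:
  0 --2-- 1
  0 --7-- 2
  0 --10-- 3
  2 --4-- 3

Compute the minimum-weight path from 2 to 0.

Using Dijkstra's algorithm from vertex 2:
Shortest path: 2 -> 0
Total weight: 7 = 7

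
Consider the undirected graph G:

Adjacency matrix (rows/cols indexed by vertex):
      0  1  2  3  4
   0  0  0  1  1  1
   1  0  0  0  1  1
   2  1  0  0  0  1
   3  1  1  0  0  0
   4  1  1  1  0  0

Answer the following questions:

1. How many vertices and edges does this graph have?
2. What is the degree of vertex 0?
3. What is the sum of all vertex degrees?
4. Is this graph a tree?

Count: 5 vertices, 6 edges.
Vertex 0 has neighbors [2, 3, 4], degree = 3.
Handshaking lemma: 2 * 6 = 12.
A tree on 5 vertices has 4 edges. This graph has 6 edges (2 extra). Not a tree.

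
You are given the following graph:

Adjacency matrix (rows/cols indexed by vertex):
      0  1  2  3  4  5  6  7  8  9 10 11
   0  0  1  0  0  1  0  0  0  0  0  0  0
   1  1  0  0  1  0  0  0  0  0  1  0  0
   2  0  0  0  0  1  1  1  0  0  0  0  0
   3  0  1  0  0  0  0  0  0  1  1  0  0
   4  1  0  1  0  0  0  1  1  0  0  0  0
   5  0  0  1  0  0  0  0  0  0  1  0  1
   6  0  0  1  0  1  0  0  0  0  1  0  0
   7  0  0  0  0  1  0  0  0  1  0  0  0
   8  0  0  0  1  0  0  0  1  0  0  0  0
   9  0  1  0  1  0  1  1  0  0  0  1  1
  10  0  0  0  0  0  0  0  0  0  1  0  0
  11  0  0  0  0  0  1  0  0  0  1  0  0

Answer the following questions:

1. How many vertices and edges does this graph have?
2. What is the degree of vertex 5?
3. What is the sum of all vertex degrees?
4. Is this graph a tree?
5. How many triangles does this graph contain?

Count: 12 vertices, 17 edges.
Vertex 5 has neighbors [2, 9, 11], degree = 3.
Handshaking lemma: 2 * 17 = 34.
A tree on 12 vertices has 11 edges. This graph has 17 edges (6 extra). Not a tree.
Number of triangles = 3.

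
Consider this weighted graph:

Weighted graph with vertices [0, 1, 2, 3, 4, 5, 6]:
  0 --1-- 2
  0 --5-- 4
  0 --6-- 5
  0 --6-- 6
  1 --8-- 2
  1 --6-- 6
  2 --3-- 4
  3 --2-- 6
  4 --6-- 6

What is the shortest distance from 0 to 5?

Using Dijkstra's algorithm from vertex 0:
Shortest path: 0 -> 5
Total weight: 6 = 6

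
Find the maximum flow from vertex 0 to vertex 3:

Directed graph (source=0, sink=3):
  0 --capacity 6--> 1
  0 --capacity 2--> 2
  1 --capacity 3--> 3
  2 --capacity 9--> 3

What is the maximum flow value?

Computing max flow:
  Flow on (0->1): 3/6
  Flow on (0->2): 2/2
  Flow on (1->3): 3/3
  Flow on (2->3): 2/9
Maximum flow = 5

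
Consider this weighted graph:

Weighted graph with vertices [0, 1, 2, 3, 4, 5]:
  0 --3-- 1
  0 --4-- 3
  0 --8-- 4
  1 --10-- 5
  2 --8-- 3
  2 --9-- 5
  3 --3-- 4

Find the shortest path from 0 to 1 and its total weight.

Using Dijkstra's algorithm from vertex 0:
Shortest path: 0 -> 1
Total weight: 3 = 3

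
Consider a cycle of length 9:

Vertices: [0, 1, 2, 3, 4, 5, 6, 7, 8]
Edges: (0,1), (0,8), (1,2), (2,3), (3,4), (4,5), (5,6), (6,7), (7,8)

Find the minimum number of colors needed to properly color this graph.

This is an odd cycle (C_9). Odd cycles are not bipartite (any 2-coloring forces two adjacent vertices to match), and 3 colors suffice.
Chromatic number = 3.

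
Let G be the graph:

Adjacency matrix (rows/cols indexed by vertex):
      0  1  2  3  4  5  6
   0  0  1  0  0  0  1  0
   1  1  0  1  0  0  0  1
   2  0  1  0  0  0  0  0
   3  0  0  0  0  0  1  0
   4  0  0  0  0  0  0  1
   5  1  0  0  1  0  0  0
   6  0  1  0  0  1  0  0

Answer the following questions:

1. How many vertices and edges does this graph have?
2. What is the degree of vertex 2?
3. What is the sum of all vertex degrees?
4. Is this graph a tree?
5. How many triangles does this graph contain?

Count: 7 vertices, 6 edges.
Vertex 2 has neighbors [1], degree = 1.
Handshaking lemma: 2 * 6 = 12.
A graph is a tree iff it is connected and has exactly n-1 edges. This graph is connected (all 7 vertices in one component) and has 7-1 = 6 edges. It is a tree.
Number of triangles = 0.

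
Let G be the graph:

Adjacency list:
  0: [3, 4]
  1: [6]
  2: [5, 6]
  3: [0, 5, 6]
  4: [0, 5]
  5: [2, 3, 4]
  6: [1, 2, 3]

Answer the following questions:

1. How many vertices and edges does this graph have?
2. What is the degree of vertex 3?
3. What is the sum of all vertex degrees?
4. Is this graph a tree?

Count: 7 vertices, 8 edges.
Vertex 3 has neighbors [0, 5, 6], degree = 3.
Handshaking lemma: 2 * 8 = 16.
A tree on 7 vertices has 6 edges. This graph has 8 edges (2 extra). Not a tree.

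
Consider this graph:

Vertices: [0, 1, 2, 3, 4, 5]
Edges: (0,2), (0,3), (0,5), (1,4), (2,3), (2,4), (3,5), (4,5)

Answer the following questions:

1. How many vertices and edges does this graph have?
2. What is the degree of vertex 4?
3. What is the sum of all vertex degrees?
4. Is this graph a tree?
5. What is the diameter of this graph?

Count: 6 vertices, 8 edges.
Vertex 4 has neighbors [1, 2, 5], degree = 3.
Handshaking lemma: 2 * 8 = 16.
A tree on 6 vertices has 5 edges. This graph has 8 edges (3 extra). Not a tree.
Diameter (longest shortest path) = 3.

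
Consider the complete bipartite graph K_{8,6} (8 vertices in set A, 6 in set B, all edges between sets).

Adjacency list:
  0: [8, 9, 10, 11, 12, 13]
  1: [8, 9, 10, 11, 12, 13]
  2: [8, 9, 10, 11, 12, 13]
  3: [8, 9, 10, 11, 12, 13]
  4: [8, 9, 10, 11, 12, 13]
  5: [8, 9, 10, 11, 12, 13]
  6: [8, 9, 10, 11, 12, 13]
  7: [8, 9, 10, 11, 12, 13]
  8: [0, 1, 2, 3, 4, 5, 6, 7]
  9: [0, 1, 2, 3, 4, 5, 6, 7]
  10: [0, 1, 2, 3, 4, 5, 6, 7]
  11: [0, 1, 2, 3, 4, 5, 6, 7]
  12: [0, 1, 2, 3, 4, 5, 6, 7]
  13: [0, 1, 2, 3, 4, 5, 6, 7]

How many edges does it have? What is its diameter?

K_{8,6} has 8 * 6 = 48 edges.
Any vertex reaches any opposite-side vertex in 1 step; same-side vertices reach in 2 steps via any opposite-side vertex.
Diameter = 2.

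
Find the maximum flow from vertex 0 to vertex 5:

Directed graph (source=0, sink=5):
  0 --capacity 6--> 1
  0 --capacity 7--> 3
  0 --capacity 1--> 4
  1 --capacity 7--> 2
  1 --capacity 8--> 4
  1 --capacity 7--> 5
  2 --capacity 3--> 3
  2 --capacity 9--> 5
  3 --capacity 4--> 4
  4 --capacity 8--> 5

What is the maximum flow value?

Computing max flow:
  Flow on (0->1): 6/6
  Flow on (0->3): 4/7
  Flow on (0->4): 1/1
  Flow on (1->5): 6/7
  Flow on (3->4): 4/4
  Flow on (4->5): 5/8
Maximum flow = 11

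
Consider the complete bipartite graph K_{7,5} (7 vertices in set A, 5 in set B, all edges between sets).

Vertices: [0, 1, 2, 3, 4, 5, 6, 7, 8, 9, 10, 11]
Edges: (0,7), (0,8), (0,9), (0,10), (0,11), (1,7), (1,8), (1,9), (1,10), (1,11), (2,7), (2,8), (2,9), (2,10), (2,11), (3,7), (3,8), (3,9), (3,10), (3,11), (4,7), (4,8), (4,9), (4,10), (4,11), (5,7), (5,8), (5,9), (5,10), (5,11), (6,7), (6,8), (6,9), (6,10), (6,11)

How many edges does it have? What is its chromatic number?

K_{7,5} has 7 * 5 = 35 edges.
Bipartite graphs have chromatic number 2 (color each partition differently).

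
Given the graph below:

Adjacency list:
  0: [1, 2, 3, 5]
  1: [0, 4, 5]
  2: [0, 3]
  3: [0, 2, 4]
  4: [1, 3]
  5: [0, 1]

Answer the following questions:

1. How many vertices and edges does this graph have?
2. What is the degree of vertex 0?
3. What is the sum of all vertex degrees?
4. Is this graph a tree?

Count: 6 vertices, 8 edges.
Vertex 0 has neighbors [1, 2, 3, 5], degree = 4.
Handshaking lemma: 2 * 8 = 16.
A tree on 6 vertices has 5 edges. This graph has 8 edges (3 extra). Not a tree.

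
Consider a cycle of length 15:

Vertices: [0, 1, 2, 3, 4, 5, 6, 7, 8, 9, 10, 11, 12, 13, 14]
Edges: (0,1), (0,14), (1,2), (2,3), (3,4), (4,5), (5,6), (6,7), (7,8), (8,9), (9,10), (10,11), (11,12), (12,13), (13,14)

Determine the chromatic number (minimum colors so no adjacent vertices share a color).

This is an odd cycle (C_15). Odd cycles are not bipartite (any 2-coloring forces two adjacent vertices to match), and 3 colors suffice.
Chromatic number = 3.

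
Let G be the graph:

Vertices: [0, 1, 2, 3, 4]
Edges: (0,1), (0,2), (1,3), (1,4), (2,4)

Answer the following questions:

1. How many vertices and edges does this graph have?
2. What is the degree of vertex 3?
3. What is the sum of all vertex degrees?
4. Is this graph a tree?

Count: 5 vertices, 5 edges.
Vertex 3 has neighbors [1], degree = 1.
Handshaking lemma: 2 * 5 = 10.
A tree on 5 vertices has 4 edges. This graph has 5 edges (1 extra). Not a tree.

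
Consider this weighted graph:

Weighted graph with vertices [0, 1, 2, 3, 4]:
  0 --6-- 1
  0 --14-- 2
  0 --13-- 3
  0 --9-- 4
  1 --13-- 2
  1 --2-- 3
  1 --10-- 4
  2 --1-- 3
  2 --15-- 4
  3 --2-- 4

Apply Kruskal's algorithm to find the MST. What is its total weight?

Applying Kruskal's algorithm (sort edges by weight, add if no cycle):
  Add (2,3) w=1
  Add (1,3) w=2
  Add (3,4) w=2
  Add (0,1) w=6
  Skip (0,4) w=9 (creates cycle)
  Skip (1,4) w=10 (creates cycle)
  Skip (0,3) w=13 (creates cycle)
  Skip (1,2) w=13 (creates cycle)
  Skip (0,2) w=14 (creates cycle)
  Skip (2,4) w=15 (creates cycle)
MST weight = 11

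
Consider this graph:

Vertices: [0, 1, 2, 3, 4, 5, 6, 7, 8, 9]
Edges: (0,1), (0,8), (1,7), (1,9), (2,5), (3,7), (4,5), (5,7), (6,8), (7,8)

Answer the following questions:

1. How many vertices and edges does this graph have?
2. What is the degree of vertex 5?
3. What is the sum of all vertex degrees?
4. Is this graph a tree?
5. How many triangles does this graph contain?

Count: 10 vertices, 10 edges.
Vertex 5 has neighbors [2, 4, 7], degree = 3.
Handshaking lemma: 2 * 10 = 20.
A tree on 10 vertices has 9 edges. This graph has 10 edges (1 extra). Not a tree.
Number of triangles = 0.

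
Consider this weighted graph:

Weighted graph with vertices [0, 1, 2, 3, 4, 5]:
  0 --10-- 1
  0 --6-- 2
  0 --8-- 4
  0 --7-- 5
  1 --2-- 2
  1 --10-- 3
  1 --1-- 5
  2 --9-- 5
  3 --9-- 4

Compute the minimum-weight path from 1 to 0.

Using Dijkstra's algorithm from vertex 1:
Shortest path: 1 -> 2 -> 0
Total weight: 2 + 6 = 8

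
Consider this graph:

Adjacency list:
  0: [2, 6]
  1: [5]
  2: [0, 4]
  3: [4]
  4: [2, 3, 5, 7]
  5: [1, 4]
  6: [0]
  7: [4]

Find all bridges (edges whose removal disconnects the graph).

A bridge is an edge whose removal increases the number of connected components.
Bridges found: (0,2), (0,6), (1,5), (2,4), (3,4), (4,5), (4,7)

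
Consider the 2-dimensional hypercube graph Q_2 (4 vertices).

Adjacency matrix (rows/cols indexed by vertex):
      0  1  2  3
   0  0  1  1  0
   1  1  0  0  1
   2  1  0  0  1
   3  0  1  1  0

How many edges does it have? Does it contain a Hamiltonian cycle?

Q_2 has 4 * 2 / 2 = 4 edges.
Q_2 (d >= 2) always has a Hamiltonian cycle: a 2-bit cyclic Gray code visits every vertex exactly once and returns to the start.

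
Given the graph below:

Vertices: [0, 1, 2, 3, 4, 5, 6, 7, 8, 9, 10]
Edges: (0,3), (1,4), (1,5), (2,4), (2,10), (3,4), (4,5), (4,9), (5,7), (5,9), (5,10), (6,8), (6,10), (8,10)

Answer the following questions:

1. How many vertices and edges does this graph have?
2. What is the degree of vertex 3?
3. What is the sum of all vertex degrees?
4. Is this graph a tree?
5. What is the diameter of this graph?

Count: 11 vertices, 14 edges.
Vertex 3 has neighbors [0, 4], degree = 2.
Handshaking lemma: 2 * 14 = 28.
A tree on 11 vertices has 10 edges. This graph has 14 edges (4 extra). Not a tree.
Diameter (longest shortest path) = 5.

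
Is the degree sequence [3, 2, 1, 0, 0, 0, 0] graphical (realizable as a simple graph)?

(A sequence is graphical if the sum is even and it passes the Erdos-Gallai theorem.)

Sum of degrees = 6. Sum is even but fails Erdos-Gallai. The sequence is NOT graphical.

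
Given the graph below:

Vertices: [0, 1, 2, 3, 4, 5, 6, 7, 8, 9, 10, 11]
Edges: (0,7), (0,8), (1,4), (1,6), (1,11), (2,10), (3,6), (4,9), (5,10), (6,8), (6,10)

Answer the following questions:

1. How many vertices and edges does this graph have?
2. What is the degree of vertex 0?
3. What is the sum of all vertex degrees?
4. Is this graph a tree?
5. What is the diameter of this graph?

Count: 12 vertices, 11 edges.
Vertex 0 has neighbors [7, 8], degree = 2.
Handshaking lemma: 2 * 11 = 22.
A graph is a tree iff it is connected and has exactly n-1 edges. This graph is connected (all 12 vertices in one component) and has 12-1 = 11 edges. It is a tree.
Diameter (longest shortest path) = 6.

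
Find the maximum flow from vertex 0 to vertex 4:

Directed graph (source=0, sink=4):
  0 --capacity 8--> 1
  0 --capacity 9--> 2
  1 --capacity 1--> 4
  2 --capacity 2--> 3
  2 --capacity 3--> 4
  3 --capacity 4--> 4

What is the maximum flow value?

Computing max flow:
  Flow on (0->1): 1/8
  Flow on (0->2): 5/9
  Flow on (1->4): 1/1
  Flow on (2->3): 2/2
  Flow on (2->4): 3/3
  Flow on (3->4): 2/4
Maximum flow = 6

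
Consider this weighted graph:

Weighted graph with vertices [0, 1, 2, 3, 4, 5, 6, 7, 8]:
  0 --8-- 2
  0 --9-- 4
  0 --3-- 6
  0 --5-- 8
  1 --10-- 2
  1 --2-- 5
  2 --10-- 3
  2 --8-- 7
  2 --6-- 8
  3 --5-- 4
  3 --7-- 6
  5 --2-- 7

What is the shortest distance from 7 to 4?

Using Dijkstra's algorithm from vertex 7:
Shortest path: 7 -> 2 -> 3 -> 4
Total weight: 8 + 10 + 5 = 23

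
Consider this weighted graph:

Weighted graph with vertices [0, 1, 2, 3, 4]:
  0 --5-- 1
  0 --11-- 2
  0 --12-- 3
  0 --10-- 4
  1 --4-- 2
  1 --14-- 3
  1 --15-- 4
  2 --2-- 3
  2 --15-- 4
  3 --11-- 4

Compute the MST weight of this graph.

Applying Kruskal's algorithm (sort edges by weight, add if no cycle):
  Add (2,3) w=2
  Add (1,2) w=4
  Add (0,1) w=5
  Add (0,4) w=10
  Skip (0,2) w=11 (creates cycle)
  Skip (3,4) w=11 (creates cycle)
  Skip (0,3) w=12 (creates cycle)
  Skip (1,3) w=14 (creates cycle)
  Skip (1,4) w=15 (creates cycle)
  Skip (2,4) w=15 (creates cycle)
MST weight = 21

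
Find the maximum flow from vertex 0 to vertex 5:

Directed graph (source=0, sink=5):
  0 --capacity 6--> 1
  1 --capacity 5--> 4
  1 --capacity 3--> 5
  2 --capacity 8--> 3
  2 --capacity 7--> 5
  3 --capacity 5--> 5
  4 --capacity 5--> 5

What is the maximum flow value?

Computing max flow:
  Flow on (0->1): 6/6
  Flow on (1->4): 3/5
  Flow on (1->5): 3/3
  Flow on (4->5): 3/5
Maximum flow = 6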